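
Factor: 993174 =2^1 * 3^1*7^1*13^1*17^1*107^1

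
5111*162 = 827982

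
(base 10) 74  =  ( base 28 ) 2I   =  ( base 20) 3E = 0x4a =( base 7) 134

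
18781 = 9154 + 9627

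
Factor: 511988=2^2*127997^1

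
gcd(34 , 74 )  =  2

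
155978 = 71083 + 84895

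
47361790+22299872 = 69661662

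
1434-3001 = -1567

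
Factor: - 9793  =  -7^1*1399^1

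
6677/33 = 202 + 1/3=202.33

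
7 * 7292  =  51044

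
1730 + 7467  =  9197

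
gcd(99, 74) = 1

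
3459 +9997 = 13456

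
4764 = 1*4764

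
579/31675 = 579/31675 = 0.02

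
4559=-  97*( - 47) 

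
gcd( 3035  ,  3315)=5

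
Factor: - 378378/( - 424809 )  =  2^1*3^1*7^1*13^1*613^ (-1)=546/613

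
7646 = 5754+1892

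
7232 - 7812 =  - 580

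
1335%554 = 227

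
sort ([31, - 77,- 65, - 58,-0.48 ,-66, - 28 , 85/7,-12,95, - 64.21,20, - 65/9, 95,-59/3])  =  [ - 77,  -  66,-65 , - 64.21, - 58,-28, - 59/3, - 12,- 65/9, - 0.48, 85/7,20 , 31,95, 95]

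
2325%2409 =2325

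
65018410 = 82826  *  785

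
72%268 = 72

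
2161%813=535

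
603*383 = 230949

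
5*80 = 400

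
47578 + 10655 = 58233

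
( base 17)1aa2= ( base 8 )17447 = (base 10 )7975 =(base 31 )898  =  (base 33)7am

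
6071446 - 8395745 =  - 2324299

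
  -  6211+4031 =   -  2180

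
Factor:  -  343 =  - 7^3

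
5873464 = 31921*184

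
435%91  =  71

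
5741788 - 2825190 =2916598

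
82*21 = 1722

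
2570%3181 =2570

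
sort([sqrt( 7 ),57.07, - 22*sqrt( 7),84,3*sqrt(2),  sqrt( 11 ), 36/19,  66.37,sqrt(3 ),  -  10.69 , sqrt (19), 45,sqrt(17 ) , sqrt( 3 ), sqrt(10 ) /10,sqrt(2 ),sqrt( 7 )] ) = [  -  22  *  sqrt (7), - 10.69 , sqrt( 10 )/10, sqrt( 2),sqrt(3),  sqrt(3), 36/19,sqrt( 7), sqrt(7), sqrt(11 ),sqrt( 17), 3 * sqrt ( 2 ),sqrt(19 ),45,57.07 , 66.37,84 ] 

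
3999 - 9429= - 5430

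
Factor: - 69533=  - 31^1*2243^1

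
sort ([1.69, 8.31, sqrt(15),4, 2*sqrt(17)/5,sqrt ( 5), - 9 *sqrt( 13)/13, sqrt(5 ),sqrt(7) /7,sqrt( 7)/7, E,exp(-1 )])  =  [ - 9*sqrt ( 13) /13, exp ( - 1),sqrt (7)/7, sqrt( 7)/7,2*sqrt ( 17)/5,1.69, sqrt(5), sqrt( 5),E,sqrt(15 ), 4, 8.31]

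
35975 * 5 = 179875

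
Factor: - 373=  - 373^1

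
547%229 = 89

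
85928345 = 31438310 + 54490035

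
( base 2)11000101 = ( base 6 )525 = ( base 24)85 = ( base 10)197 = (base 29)6n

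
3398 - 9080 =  - 5682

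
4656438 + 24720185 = 29376623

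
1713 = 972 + 741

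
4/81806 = 2/40903 = 0.00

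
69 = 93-24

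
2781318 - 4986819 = -2205501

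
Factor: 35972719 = 19^1*47^1*40283^1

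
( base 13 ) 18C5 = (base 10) 3710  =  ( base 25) 5na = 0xE7E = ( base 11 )2873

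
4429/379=11  +  260/379 =11.69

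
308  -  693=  - 385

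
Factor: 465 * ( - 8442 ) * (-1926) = 2^2*3^5*5^1 * 7^1* 31^1 * 67^1  *  107^1 = 7560570780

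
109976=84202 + 25774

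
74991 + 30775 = 105766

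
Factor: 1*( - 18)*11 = -198 = -2^1*3^2*11^1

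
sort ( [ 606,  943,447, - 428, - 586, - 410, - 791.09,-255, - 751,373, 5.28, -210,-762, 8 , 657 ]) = [ -791.09  , - 762,-751, - 586,  -  428, - 410, - 255, - 210,5.28  ,  8, 373, 447,606,657,  943 ]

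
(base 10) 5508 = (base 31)5ML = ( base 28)70k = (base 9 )7500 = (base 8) 12604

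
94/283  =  94/283 = 0.33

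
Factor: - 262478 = - 2^1*37^1*3547^1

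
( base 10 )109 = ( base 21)54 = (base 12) 91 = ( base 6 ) 301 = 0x6D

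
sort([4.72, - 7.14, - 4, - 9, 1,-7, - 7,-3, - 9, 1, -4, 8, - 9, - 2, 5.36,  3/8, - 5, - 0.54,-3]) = [ - 9 , - 9, - 9,-7.14, - 7, - 7, - 5,-4, - 4,-3, - 3,-2, - 0.54, 3/8,1,1,4.72,5.36,  8 ] 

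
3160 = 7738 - 4578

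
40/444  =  10/111= 0.09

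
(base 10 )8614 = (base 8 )20646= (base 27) bm1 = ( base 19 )14G7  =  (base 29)A71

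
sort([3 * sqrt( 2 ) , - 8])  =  [ - 8, 3*sqrt( 2 )] 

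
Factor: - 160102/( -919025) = 2^1 * 5^(-2 ) * 36761^ ( - 1)*80051^1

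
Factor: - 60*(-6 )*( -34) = -12240 = - 2^4*3^2*5^1*17^1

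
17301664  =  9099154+8202510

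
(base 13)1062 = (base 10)2277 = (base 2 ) 100011100101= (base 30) 2FR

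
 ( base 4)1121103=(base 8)13123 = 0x1653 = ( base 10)5715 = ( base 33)586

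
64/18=3 + 5/9 = 3.56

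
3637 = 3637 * 1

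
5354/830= 2677/415= 6.45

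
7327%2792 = 1743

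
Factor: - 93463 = - 93463^1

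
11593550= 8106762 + 3486788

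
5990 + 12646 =18636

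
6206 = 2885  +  3321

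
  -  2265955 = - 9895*229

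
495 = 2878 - 2383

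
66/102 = 11/17= 0.65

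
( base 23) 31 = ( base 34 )22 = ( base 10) 70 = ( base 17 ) 42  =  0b1000110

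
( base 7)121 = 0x40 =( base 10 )64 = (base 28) 28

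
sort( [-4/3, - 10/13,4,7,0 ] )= [ - 4/3,- 10/13,0 , 4, 7] 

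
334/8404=167/4202  =  0.04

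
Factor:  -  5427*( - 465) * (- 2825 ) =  -7129042875 = - 3^5*5^3*31^1*67^1*113^1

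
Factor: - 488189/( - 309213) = 611/387=3^( - 2)*13^1*43^( - 1)*47^1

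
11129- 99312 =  - 88183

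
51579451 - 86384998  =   - 34805547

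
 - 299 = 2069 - 2368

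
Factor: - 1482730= - 2^1*5^1*31^1*4783^1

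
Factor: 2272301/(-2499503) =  - 151^( - 1)*16553^ ( - 1 )*2272301^1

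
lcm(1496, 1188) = 40392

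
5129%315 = 89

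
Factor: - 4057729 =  - 13^1*23^1 * 41^1*331^1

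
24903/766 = 32 + 391/766 = 32.51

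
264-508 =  - 244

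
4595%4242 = 353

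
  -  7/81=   -  1 + 74/81  =  -0.09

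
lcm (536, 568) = 38056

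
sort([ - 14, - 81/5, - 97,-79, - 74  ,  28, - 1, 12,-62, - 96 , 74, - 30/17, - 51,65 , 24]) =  [ - 97, - 96, - 79, - 74,-62, - 51, - 81/5, - 14,-30/17, - 1, 12 , 24,28,65, 74 ]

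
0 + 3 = 3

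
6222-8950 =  - 2728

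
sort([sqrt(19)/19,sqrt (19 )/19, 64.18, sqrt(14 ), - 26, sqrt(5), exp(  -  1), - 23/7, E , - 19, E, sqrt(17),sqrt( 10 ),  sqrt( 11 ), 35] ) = [ - 26, - 19 , - 23/7, sqrt(19) /19,sqrt( 19) /19 , exp ( - 1),sqrt( 5),E,E  ,  sqrt(10), sqrt( 11), sqrt( 14), sqrt( 17 ),35,  64.18]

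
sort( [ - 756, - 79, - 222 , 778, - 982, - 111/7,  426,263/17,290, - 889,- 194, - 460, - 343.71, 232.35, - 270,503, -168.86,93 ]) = [ - 982, - 889,-756, - 460, - 343.71, - 270, - 222 , - 194, - 168.86, -79, - 111/7,263/17, 93,232.35, 290,426, 503,778] 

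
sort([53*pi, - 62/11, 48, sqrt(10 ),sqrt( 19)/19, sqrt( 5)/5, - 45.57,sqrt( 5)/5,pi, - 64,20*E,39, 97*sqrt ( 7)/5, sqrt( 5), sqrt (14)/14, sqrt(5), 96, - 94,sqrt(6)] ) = [ - 94,-64, - 45.57, - 62/11,sqrt(  19) /19,  sqrt( 14 )/14, sqrt(5)/5, sqrt(5)/5,  sqrt(5),sqrt(5 ),  sqrt( 6), pi,sqrt(10), 39,  48, 97*sqrt( 7 ) /5,20 * E, 96,53*pi] 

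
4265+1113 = 5378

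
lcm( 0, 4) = 0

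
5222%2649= 2573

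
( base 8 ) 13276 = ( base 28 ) 7bq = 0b1011010111110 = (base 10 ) 5822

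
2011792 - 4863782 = -2851990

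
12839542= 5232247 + 7607295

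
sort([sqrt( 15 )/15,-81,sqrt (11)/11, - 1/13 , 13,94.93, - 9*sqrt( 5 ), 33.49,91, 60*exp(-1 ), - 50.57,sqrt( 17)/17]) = [  -  81,-50.57,-9 * sqrt( 5),-1/13 , sqrt( 17 )/17,sqrt(15) /15,sqrt( 11 )/11, 13, 60*exp( - 1), 33.49,91,94.93 ]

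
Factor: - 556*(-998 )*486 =2^4* 3^5*139^1 * 499^1 = 269675568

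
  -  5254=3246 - 8500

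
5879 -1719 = 4160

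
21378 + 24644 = 46022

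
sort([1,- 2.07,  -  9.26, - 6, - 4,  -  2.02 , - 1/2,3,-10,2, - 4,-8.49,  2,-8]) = [ - 10, - 9.26,  -  8.49, - 8 ,  -  6, - 4,  -  4, - 2.07,- 2.02,-1/2, 1, 2, 2 , 3]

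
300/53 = 5  +  35/53 = 5.66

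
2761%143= 44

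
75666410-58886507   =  16779903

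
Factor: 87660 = 2^2*3^2*5^1*487^1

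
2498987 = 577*4331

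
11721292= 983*11924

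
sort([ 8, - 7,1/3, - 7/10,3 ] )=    [ - 7,-7/10,1/3,3, 8] 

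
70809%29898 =11013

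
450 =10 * 45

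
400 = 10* 40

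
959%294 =77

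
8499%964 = 787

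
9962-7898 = 2064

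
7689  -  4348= 3341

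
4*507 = 2028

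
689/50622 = 53/3894= 0.01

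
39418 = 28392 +11026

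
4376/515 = 4376/515 = 8.50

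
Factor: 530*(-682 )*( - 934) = 2^3*5^1 * 11^1*31^1 * 53^1 * 467^1 = 337603640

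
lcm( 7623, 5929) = 53361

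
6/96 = 1/16 = 0.06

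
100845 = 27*3735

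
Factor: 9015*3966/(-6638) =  - 17876745/3319 = - 3^2 *5^1*601^1*661^1*3319^(-1 ) 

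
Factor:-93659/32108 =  - 2^(-2 )*23^(  -  1) * 73^1*349^ ( - 1)* 1283^1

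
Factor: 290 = 2^1* 5^1*29^1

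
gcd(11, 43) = 1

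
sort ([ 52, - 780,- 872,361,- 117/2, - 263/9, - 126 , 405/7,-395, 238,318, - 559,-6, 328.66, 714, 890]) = [ - 872, - 780, - 559, - 395, - 126, - 117/2, - 263/9,-6, 52,405/7,238,  318 , 328.66,  361, 714, 890]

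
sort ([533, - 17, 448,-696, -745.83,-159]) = [-745.83, - 696, - 159, - 17,448, 533 ] 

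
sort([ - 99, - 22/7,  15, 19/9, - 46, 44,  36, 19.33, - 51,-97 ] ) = [ - 99,-97 , - 51, - 46,- 22/7, 19/9,15, 19.33 , 36,  44] 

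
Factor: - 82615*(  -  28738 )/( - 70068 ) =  - 1187094935/35034 = - 2^(-1) *3^( - 1 )*5^1*13^1*31^1 *41^1*5839^ ( - 1)*14369^1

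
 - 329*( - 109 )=35861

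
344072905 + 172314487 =516387392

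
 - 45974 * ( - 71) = 3264154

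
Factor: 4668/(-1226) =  - 2^1*3^1*389^1*613^( - 1) = -2334/613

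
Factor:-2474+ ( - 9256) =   -  2^1*3^1*5^1*17^1*23^1 = - 11730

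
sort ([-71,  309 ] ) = [ - 71, 309 ] 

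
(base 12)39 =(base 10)45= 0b101101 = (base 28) 1h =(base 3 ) 1200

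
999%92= 79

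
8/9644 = 2/2411 = 0.00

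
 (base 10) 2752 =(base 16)AC0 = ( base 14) 1008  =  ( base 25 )4A2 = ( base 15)C37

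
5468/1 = 5468 = 5468.00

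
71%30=11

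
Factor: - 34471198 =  - 2^1*29^1 * 37^1*16063^1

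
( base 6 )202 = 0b1001010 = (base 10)74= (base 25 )2O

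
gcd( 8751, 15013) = 1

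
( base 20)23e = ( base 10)874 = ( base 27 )15a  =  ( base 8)1552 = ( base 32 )RA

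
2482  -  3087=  - 605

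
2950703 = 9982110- 7031407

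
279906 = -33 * ( - 8482) 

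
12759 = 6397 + 6362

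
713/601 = 1 + 112/601  =  1.19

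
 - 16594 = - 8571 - 8023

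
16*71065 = 1137040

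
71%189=71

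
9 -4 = 5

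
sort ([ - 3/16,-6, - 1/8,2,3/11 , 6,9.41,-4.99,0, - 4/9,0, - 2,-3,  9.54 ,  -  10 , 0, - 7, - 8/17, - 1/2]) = [ - 10, - 7,  -  6  , - 4.99, - 3  ,  -  2, - 1/2,-8/17, - 4/9,  -  3/16 , - 1/8,0,0,0, 3/11,  2,6,9.41,9.54]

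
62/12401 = 62/12401 = 0.00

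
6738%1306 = 208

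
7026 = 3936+3090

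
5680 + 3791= 9471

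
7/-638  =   - 1 + 631/638 = - 0.01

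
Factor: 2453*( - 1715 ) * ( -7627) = 32085988165 = 5^1*7^3 * 11^1 *29^1*223^1*263^1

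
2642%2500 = 142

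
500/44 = 125/11  =  11.36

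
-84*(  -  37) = 3108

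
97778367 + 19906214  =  117684581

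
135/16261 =135/16261 = 0.01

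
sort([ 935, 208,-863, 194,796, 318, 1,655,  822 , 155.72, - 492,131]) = [ - 863, - 492,1, 131, 155.72, 194,208, 318 , 655 , 796,  822,935]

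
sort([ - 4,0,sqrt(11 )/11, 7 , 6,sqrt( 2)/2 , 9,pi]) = [ - 4, 0, sqrt ( 11 ) /11,sqrt(2 ) /2, pi, 6, 7, 9 ] 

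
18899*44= 831556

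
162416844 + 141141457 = 303558301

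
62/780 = 31/390 = 0.08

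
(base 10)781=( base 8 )1415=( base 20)1j1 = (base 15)371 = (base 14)3db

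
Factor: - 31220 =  - 2^2*5^1*7^1*223^1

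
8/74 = 4/37 = 0.11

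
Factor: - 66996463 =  - 4591^1*14593^1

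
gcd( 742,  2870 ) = 14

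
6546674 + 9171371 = 15718045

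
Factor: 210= 2^1*3^1*5^1*7^1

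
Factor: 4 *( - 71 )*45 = -2^2*3^2*5^1 *71^1 = - 12780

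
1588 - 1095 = 493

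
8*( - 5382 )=- 43056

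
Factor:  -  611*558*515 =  - 175583070 = -2^1 *3^2*5^1*13^1 *31^1*47^1*103^1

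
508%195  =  118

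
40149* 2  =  80298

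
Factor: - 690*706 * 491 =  -239185740 = - 2^2*3^1*5^1 * 23^1*353^1*491^1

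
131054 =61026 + 70028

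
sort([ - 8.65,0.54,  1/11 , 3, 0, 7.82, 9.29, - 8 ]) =[ - 8.65  , - 8, 0,1/11,0.54, 3,7.82,9.29 ]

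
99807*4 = 399228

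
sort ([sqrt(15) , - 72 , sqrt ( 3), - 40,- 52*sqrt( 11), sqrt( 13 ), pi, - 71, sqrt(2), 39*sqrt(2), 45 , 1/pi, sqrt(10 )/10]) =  [ - 52 * sqrt(11 ),-72, - 71,  -  40,sqrt( 10)/10, 1/pi, sqrt(2), sqrt(3), pi,sqrt( 13), sqrt ( 15 ),  45,  39 * sqrt(2)] 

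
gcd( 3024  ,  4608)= 144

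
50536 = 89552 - 39016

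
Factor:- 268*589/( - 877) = 2^2*19^1*31^1*67^1*877^(- 1)=157852/877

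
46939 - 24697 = 22242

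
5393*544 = 2933792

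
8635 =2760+5875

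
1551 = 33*47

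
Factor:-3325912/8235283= - 2^3 * 7^( - 2)*19^1*21881^1*168067^( - 1 ) 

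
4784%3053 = 1731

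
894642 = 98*9129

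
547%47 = 30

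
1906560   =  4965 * 384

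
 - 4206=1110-5316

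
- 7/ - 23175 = 7/23175 = 0.00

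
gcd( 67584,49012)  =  4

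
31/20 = 1 + 11/20=1.55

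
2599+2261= 4860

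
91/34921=91/34921 =0.00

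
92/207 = 4/9 = 0.44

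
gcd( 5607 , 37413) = 9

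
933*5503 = 5134299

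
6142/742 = 8+103/371=8.28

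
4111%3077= 1034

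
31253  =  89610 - 58357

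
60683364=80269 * 756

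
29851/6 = 29851/6 = 4975.17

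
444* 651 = 289044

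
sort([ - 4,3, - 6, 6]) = [ - 6, - 4, 3,6]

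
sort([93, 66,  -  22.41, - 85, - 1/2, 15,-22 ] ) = [  -  85,-22.41, - 22,-1/2,15 , 66,93]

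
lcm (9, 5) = 45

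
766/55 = 13 + 51/55 = 13.93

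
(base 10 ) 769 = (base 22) 1CL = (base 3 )1001111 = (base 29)qf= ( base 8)1401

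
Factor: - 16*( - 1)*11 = 2^4*11^1 = 176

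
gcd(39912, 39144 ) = 24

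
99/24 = 33/8  =  4.12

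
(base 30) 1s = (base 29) 20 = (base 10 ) 58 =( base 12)4a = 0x3A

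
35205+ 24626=59831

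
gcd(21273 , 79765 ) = 7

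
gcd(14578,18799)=1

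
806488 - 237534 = 568954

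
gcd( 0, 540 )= 540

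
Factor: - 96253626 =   -  2^1*3^1*7^1*17^1*113^1*1193^1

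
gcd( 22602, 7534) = 7534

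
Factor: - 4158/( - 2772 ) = 2^( - 1)*3^1 = 3/2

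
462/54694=231/27347 = 0.01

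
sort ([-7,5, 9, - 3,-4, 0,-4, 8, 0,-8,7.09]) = [ - 8, - 7,-4, - 4,-3, 0,0, 5,7.09,8,9 ]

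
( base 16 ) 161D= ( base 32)5GT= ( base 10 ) 5661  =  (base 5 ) 140121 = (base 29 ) 6L6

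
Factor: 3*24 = 72 =2^3*3^2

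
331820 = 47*7060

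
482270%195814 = 90642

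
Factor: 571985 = 5^1*139^1*823^1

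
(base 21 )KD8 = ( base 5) 242401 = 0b10001110001101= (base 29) ANO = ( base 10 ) 9101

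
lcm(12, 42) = 84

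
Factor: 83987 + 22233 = 2^2* 5^1 * 47^1 * 113^1 = 106220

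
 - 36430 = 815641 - 852071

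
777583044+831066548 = 1608649592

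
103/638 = 103/638 = 0.16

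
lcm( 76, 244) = 4636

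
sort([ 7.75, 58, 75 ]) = [7.75,58, 75]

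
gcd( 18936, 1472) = 8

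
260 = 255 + 5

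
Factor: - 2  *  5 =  - 10 = - 2^1 *5^1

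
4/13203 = 4/13203=0.00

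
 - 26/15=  - 2 + 4/15=- 1.73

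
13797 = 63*219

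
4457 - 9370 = - 4913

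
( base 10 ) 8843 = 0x228B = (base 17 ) 1DA3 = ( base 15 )2948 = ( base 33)83w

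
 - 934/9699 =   -  934/9699 = - 0.10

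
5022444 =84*59791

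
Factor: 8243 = 8243^1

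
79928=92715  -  12787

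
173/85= 2 + 3/85 = 2.04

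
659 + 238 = 897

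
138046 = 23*6002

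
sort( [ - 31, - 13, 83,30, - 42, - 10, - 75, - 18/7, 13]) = [ - 75,-42, - 31, - 13, - 10, - 18/7  ,  13,30, 83]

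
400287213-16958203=383329010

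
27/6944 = 27/6944 =0.00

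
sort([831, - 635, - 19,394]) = [ -635 ,-19, 394, 831]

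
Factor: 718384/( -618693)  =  - 944/813 = - 2^4*3^( - 1)*59^1*271^( - 1 ) 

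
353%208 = 145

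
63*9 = 567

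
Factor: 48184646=2^1*19^1*1268017^1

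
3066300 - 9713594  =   - 6647294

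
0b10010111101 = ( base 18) 3d7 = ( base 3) 1122221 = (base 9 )1587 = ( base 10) 1213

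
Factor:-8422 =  - 2^1*4211^1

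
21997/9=2444 + 1/9 = 2444.11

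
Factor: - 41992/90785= - 2^3*5^( - 1 )*29^1*67^( - 1)*181^1*271^(-1 )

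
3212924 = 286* 11234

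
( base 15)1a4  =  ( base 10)379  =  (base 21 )i1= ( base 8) 573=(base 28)df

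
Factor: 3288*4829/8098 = 2^2 * 3^1*11^1* 137^1* 439^1*4049^( - 1 )=7938876/4049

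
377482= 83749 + 293733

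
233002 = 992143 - 759141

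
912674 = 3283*278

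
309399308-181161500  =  128237808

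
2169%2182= 2169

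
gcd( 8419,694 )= 1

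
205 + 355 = 560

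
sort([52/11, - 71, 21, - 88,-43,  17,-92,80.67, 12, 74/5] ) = [ -92,-88 ,-71, - 43 , 52/11,  12 , 74/5 , 17,  21,  80.67]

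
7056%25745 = 7056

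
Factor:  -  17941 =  - 7^1 * 11^1*233^1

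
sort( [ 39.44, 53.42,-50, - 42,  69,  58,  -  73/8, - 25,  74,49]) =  [-50, - 42, - 25 , - 73/8,39.44,49,53.42,58,69, 74 ]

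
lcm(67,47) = 3149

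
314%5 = 4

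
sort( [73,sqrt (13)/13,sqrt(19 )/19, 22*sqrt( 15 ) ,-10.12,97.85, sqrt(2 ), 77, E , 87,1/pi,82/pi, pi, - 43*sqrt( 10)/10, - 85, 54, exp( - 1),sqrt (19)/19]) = [ - 85, -43*sqrt( 10 )/10, - 10.12,sqrt( 19) /19,sqrt( 19) /19,sqrt(13 )/13, 1/pi,  exp ( -1 ),sqrt(2),  E,pi,82/pi, 54, 73,77  ,  22*sqrt( 15 ), 87, 97.85]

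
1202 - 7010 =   -  5808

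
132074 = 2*66037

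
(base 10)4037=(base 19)B39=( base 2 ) 111111000101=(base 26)5P7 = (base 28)545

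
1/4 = 1/4 = 0.25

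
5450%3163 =2287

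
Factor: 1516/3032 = 2^( - 1) = 1/2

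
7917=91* 87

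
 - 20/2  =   - 10 = - 10.00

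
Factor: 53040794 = 2^1*26520397^1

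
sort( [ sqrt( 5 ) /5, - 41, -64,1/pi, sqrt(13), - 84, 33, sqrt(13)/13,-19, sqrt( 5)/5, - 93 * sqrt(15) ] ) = [-93*sqrt ( 15 ), - 84,-64, - 41, - 19,sqrt( 13)/13,1/pi,sqrt( 5 )/5,  sqrt(5) /5, sqrt( 13 ), 33 ]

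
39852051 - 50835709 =-10983658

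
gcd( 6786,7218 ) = 18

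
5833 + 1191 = 7024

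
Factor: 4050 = 2^1* 3^4*5^2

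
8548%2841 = 25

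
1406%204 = 182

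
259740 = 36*7215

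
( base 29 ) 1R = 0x38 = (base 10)56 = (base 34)1M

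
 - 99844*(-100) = 9984400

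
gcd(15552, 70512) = 48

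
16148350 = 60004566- 43856216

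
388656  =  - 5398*(-72)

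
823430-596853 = 226577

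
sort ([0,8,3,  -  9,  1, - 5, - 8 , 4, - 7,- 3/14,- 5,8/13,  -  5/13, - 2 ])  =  [ - 9, - 8, - 7,  -  5 ,  -  5, - 2,- 5/13, - 3/14,  0,8/13, 1, 3,4,8] 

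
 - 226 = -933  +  707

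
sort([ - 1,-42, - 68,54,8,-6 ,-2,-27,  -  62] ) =[ - 68, - 62, - 42 , - 27, - 6, - 2, - 1,8, 54] 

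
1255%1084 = 171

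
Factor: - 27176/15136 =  - 2^( - 2 )*11^( - 1)*79^1 = -79/44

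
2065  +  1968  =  4033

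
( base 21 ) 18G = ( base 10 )625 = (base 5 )10000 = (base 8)1161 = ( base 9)764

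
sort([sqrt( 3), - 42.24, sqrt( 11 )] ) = [ - 42.24, sqrt( 3),sqrt(11 )]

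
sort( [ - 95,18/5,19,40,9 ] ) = [ - 95,18/5, 9,19, 40]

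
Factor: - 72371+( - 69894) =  - 142265 =- 5^1*37^1*769^1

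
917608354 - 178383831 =739224523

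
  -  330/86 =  - 165/43= - 3.84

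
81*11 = 891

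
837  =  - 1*( -837)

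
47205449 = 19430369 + 27775080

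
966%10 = 6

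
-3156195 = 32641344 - 35797539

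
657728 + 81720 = 739448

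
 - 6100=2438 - 8538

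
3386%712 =538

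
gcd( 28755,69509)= 71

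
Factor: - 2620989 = - 3^2*7^1*41603^1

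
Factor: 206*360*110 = 2^5*3^2*5^2*11^1*103^1 =8157600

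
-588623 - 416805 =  - 1005428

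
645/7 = 645/7 =92.14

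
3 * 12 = 36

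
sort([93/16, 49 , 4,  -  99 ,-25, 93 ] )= [-99,-25  ,  4,93/16, 49,  93]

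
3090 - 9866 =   -  6776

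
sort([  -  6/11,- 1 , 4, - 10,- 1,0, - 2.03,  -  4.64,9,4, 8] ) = [-10,  -  4.64, - 2.03,-1,-1,-6/11,0,4,4,8,9 ]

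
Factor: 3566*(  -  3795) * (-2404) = 2^3 *3^1 * 5^1*11^1 * 23^1*  601^1 * 1783^1 = 32533259880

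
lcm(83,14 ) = 1162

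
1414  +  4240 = 5654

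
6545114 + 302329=6847443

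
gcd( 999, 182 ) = 1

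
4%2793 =4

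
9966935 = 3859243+6107692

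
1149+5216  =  6365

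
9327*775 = 7228425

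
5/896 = 5/896 = 0.01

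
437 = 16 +421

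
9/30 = 3/10 = 0.30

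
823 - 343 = 480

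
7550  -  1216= 6334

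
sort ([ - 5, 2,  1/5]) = [-5, 1/5,2]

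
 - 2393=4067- 6460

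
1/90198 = 1/90198 = 0.00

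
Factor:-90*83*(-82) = 612540 = 2^2*3^2*5^1* 41^1*83^1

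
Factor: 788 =2^2 * 197^1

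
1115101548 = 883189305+231912243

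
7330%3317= 696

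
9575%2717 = 1424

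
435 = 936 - 501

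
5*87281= 436405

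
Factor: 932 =2^2*233^1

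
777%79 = 66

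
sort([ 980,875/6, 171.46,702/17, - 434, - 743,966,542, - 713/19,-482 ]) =[ - 743, - 482,  -  434, - 713/19,702/17,875/6, 171.46,542,966,980 ]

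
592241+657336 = 1249577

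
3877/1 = 3877=   3877.00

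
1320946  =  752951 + 567995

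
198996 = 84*2369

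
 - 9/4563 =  - 1/507 =- 0.00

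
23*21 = 483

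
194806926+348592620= 543399546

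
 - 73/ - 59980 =73/59980 = 0.00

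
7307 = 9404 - 2097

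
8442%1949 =646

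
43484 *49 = 2130716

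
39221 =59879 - 20658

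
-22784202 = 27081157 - 49865359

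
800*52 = 41600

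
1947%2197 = 1947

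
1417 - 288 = 1129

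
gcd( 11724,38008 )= 4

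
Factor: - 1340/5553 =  - 2^2*3^(-2 ) *5^1*67^1 * 617^ ( -1 ) 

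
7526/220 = 3763/110=   34.21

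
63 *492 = 30996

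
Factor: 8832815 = 5^1 * 19^1*109^1*853^1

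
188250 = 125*1506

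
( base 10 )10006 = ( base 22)KEI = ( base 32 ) 9om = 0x2716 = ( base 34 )8MA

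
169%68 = 33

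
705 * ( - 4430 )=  - 3123150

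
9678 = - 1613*( - 6)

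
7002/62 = 112 + 29/31 = 112.94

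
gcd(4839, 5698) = 1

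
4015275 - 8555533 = -4540258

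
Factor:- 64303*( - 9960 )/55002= 2^2*5^1*83^1 * 89^(-1)*  103^ ( - 1) * 64303^1 = 106742980/9167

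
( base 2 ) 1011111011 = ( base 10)763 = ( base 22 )1cf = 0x2FB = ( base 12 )537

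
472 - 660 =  - 188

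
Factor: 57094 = 2^1*28547^1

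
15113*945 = 14281785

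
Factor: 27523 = 17^1*1619^1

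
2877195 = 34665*83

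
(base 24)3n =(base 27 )3E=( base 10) 95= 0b1011111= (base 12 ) 7b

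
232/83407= 232/83407  =  0.00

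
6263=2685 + 3578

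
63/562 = 63/562 = 0.11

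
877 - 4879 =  - 4002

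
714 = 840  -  126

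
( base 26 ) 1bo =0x3DA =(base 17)370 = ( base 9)1315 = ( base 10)986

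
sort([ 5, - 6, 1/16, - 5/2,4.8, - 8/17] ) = [ - 6, - 5/2, - 8/17 , 1/16 , 4.8,5 ]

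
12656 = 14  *904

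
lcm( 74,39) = 2886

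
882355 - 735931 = 146424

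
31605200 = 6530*4840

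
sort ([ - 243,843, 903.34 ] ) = [ - 243  ,  843,  903.34]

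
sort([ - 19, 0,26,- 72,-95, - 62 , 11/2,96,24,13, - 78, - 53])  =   [ - 95,  -  78,-72, - 62, - 53 , - 19,0, 11/2, 13, 24, 26,96 ] 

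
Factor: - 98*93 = -2^1*3^1*7^2 * 31^1 = - 9114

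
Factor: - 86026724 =-2^2 * 7^1*71^1*109^1 * 397^1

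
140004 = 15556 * 9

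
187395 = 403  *465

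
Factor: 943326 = 2^1*3^6*647^1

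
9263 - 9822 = -559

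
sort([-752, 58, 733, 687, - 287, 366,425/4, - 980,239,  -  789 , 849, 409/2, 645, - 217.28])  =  [ - 980,- 789, - 752,  -  287, - 217.28 , 58, 425/4, 409/2, 239,366,645, 687,733,849]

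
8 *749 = 5992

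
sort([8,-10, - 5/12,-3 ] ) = [ - 10, - 3,  -  5/12, 8 ] 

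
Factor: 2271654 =2^1*3^2*7^1*11^2*149^1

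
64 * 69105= 4422720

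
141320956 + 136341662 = 277662618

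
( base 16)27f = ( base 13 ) 3A2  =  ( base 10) 639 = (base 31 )KJ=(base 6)2543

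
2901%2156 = 745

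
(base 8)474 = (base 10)316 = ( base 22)e8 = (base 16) 13c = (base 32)9s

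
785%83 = 38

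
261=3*87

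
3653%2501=1152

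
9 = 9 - 0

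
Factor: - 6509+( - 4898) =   -  11^1*17^1*61^1 = - 11407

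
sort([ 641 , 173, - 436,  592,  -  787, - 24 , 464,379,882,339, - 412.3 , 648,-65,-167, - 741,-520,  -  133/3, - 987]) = [ - 987,-787 , -741, - 520 ,-436, - 412.3, - 167,-65, - 133/3,-24,173,339 , 379,464, 592,641,648,882]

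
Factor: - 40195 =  - 5^1*8039^1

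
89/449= 89/449= 0.20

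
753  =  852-99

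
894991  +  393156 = 1288147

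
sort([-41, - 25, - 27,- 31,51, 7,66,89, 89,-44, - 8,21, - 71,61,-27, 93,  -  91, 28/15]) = [  -  91,  -  71, - 44,-41,  -  31, - 27, - 27,-25, - 8, 28/15, 7 , 21,51, 61, 66,89, 89,93]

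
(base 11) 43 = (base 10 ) 47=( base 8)57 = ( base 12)3b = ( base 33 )1E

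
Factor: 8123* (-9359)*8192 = - 2^13*7^2*191^1*8123^1 = -622781702144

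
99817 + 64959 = 164776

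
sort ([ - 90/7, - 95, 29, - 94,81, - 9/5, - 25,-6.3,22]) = [-95, - 94, - 25, - 90/7, - 6.3,-9/5,22,  29,  81]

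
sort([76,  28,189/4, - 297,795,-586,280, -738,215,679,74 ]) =[ - 738,-586,-297,28,189/4, 74,76,215,280,679,795]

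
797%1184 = 797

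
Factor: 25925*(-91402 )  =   - 2369596850 = - 2^1 * 5^2*17^1*23^1 * 61^1*1987^1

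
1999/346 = 5 + 269/346 = 5.78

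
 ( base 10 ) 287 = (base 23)CB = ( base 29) 9q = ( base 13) 191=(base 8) 437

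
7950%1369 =1105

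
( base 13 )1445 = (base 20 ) 76A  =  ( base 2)101101110010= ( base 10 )2930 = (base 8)5562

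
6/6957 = 2/2319 = 0.00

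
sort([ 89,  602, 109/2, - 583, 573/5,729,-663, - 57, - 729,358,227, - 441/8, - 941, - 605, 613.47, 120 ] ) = [ - 941, - 729,-663,-605, - 583, - 57, - 441/8,  109/2, 89 , 573/5, 120 , 227,358, 602, 613.47,729] 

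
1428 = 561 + 867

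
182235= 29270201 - 29087966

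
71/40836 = 71/40836 = 0.00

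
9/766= 9/766 = 0.01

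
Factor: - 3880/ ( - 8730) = 2^2  *3^( - 2) = 4/9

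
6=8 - 2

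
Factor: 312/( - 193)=  -  2^3*3^1*13^1 * 193^(  -  1)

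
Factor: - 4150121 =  - 1093^1*3797^1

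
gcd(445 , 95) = 5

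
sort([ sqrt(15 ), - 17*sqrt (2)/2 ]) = [ - 17*sqrt(2 ) /2,sqrt(15 )]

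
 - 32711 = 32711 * ( - 1)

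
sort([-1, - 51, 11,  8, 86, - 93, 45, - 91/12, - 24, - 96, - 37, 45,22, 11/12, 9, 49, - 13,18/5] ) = [ - 96, - 93,-51,  -  37, - 24 ,-13, - 91/12, - 1 , 11/12,18/5, 8,9, 11,22,45, 45,49,86] 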